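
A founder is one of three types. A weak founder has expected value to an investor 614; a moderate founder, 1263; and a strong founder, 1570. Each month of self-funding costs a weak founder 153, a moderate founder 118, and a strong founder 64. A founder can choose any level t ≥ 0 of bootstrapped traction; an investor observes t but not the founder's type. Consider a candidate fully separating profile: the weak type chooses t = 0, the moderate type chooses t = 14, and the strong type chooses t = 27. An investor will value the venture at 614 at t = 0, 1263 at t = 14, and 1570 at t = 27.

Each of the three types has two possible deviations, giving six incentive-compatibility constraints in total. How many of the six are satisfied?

Weak (own payoff 614): to t=14 gives 1263 − 153×14 = -879 → no gain ✓; to t=27 gives 1570 − 153×27 = -2561 → no gain ✓.
Moderate (own payoff 1263 − 118×14 = -389): to t=0 gives 614 → profitable ✗; to t=27 gives 1570 − 118×27 = -1616 → no gain ✓.
Strong (own payoff 1570 − 64×27 = -158): to t=0 gives 614 → profitable ✗; to t=14 gives 1263 − 64×14 = 367 → profitable ✗.
3 of the 6 constraints hold; not an equilibrium.

3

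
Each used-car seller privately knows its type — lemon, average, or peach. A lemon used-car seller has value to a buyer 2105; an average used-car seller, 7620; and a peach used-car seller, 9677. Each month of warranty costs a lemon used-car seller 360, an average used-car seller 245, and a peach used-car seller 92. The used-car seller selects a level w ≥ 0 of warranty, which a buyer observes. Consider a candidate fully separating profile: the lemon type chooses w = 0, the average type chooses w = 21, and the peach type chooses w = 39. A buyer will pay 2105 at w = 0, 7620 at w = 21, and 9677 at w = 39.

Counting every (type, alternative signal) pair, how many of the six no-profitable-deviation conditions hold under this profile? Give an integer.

Average (own payoff 7620 − 245×21 = 2475): to w=0 gives 2105 → no gain ✓; to w=39 gives 9677 − 245×39 = 122 → no gain ✓.
Peach (own payoff 9677 − 92×39 = 6089): to w=0 gives 2105 → no gain ✓; to w=21 gives 7620 − 92×21 = 5688 → no gain ✓.
Lemon (own payoff 2105): to w=21 gives 7620 − 360×21 = 60 → no gain ✓; to w=39 gives 9677 − 360×39 = -4363 → no gain ✓.
6 of the 6 constraints hold; this profile is a separating equilibrium.

6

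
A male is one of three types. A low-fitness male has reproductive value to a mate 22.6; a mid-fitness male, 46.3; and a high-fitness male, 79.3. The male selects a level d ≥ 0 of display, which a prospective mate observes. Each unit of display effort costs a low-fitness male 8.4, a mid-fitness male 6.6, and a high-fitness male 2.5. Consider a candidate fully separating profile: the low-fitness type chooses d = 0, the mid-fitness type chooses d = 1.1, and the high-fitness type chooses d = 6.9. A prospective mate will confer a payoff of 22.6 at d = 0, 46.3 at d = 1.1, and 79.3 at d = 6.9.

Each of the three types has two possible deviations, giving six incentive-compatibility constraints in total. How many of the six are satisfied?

5

Mid-fitness (own payoff 46.3 − 6.6×1.1 = 39.04): to d=0 gives 22.6 → no gain ✓; to d=6.9 gives 79.3 − 6.6×6.9 = 33.76 → no gain ✓.
Low-fitness (own payoff 22.6): to d=1.1 gives 46.3 − 8.4×1.1 = 37.06 → profitable ✗; to d=6.9 gives 79.3 − 8.4×6.9 = 21.34 → no gain ✓.
High-fitness (own payoff 79.3 − 2.5×6.9 = 62.05): to d=0 gives 22.6 → no gain ✓; to d=1.1 gives 46.3 − 2.5×1.1 = 43.55 → no gain ✓.
5 of the 6 constraints hold; not an equilibrium.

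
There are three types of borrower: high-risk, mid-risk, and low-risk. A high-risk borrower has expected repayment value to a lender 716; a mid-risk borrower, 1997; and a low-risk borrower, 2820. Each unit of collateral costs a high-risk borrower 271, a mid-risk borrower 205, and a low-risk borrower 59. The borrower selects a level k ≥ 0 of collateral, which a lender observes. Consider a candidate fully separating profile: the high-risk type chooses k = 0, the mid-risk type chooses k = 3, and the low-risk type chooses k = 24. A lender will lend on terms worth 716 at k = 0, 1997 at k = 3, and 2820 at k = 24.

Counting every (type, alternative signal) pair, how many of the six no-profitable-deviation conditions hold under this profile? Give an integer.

High-risk (own payoff 716): to k=3 gives 1997 − 271×3 = 1184 → profitable ✗; to k=24 gives 2820 − 271×24 = -3684 → no gain ✓.
Low-risk (own payoff 2820 − 59×24 = 1404): to k=0 gives 716 → no gain ✓; to k=3 gives 1997 − 59×3 = 1820 → profitable ✗.
Mid-risk (own payoff 1997 − 205×3 = 1382): to k=0 gives 716 → no gain ✓; to k=24 gives 2820 − 205×24 = -2100 → no gain ✓.
4 of the 6 constraints hold; not an equilibrium.

4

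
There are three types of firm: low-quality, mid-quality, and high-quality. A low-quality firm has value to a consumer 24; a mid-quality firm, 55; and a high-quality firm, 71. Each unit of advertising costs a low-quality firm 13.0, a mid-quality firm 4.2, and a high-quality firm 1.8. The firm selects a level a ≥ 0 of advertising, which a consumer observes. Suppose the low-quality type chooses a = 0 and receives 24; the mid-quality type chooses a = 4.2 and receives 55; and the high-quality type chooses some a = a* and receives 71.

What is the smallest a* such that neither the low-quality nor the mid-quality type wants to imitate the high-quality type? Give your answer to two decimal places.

Low-quality type (on-path payoff 24) won't mimic when 24 ≥ 71 − 13.0·a*, i.e. a* ≥ 3.62.
Mid-quality type (on-path payoff 55 − 4.2×4.2 = 37.36) won't mimic when 37.36 ≥ 71 − 4.2·a*, i.e. a* ≥ 8.01.
Both must hold, so a* = max(3.62, 8.01) = 8.01. The mid-quality type's constraint binds.

8.01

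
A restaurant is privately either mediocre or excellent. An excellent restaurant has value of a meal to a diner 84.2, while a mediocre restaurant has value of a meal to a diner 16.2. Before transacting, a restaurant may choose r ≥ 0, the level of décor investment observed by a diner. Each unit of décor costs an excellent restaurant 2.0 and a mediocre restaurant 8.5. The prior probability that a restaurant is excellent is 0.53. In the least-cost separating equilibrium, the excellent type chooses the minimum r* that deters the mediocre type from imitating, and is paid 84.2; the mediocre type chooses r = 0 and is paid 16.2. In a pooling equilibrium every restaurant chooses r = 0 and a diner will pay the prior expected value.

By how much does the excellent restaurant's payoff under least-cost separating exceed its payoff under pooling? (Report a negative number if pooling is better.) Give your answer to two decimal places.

15.96

Least-cost separating signal: r* solves 16.2 = 84.2 − 8.5·r*, so r* = (84.2 − 16.2)/8.5 = 8.
Excellent type's separating payoff: 84.2 − 2.0 × r* = 84.2 − 2.0 × (84.2 − 16.2)/8.5 = 84.2 − 136/8.5 = 68.2.
Pooling payoff: 0.53 × 84.2 + 0.47 × 16.2 = 52.24.
Difference: 68.2 − 52.24 = 15.96.
The excellent type prefers to separate.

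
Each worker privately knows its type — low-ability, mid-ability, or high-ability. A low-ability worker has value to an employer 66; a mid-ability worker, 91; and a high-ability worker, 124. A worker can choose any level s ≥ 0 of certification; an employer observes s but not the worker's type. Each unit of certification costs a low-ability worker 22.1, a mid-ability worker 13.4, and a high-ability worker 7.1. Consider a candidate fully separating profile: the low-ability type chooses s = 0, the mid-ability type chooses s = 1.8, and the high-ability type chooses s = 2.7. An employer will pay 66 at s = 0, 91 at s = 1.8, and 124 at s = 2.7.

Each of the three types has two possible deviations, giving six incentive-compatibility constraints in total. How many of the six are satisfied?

High-ability (own payoff 124 − 7.1×2.7 = 104.83): to s=0 gives 66 → no gain ✓; to s=1.8 gives 91 − 7.1×1.8 = 78.22 → no gain ✓.
Low-ability (own payoff 66): to s=1.8 gives 91 − 22.1×1.8 = 51.22 → no gain ✓; to s=2.7 gives 124 − 22.1×2.7 = 64.33 → no gain ✓.
Mid-ability (own payoff 91 − 13.4×1.8 = 66.88): to s=0 gives 66 → no gain ✓; to s=2.7 gives 124 − 13.4×2.7 = 87.82 → profitable ✗.
5 of the 6 constraints hold; not an equilibrium.

5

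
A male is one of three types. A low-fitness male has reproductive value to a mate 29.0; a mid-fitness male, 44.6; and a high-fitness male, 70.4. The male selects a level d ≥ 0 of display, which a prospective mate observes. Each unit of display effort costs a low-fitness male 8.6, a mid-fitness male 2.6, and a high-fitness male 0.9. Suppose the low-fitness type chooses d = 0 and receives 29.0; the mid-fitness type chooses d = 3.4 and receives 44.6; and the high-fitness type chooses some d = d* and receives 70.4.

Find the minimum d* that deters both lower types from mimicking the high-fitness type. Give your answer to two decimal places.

Low-fitness type (on-path payoff 29.0) won't mimic when 29.0 ≥ 70.4 − 8.6·d*, i.e. d* ≥ 4.81.
Mid-fitness type (on-path payoff 44.6 − 2.6×3.4 = 35.76) won't mimic when 35.76 ≥ 70.4 − 2.6·d*, i.e. d* ≥ 13.32.
Both must hold, so d* = max(4.81, 13.32) = 13.32. The mid-fitness type's constraint binds.

13.32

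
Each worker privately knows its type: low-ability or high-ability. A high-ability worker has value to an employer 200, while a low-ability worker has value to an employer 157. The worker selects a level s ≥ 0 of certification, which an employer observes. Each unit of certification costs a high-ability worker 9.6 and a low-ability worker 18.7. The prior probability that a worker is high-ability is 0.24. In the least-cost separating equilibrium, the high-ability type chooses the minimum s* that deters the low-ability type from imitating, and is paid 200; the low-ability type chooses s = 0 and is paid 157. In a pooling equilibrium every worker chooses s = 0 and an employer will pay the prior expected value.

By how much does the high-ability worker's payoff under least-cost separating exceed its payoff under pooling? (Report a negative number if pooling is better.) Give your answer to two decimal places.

10.61

Least-cost separating signal: s* solves 157 = 200 − 18.7·s*, so s* = (200 − 157)/18.7 ≈ 2.2995.
High-ability type's separating payoff: 200 − 9.6 × s* = 200 − 9.6 × (200 − 157)/18.7 = 200 − 412.8/18.7 ≈ 177.9251.
Pooling payoff: 0.24 × 200 + 0.76 × 157 = 167.32.
Difference: 177.9251 − 167.32 = 10.6051, i.e. 10.61 to two decimal places.
The high-ability type prefers to separate.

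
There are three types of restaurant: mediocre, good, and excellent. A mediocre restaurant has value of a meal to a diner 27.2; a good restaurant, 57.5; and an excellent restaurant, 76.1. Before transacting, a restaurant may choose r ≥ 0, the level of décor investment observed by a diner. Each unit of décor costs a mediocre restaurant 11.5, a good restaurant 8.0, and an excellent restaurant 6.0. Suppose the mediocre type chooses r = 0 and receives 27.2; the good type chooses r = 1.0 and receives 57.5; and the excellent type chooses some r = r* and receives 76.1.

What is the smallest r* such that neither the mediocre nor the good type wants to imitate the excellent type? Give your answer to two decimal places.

4.25

Good type (on-path payoff 57.5 − 8.0×1.0 = 49.5) won't mimic when 49.5 ≥ 76.1 − 8.0·r*, i.e. r* ≥ 3.33.
Mediocre type (on-path payoff 27.2) won't mimic when 27.2 ≥ 76.1 − 11.5·r*, i.e. r* ≥ 4.25.
Both must hold, so r* = max(4.25, 3.33) = 4.25. The mediocre type's constraint binds.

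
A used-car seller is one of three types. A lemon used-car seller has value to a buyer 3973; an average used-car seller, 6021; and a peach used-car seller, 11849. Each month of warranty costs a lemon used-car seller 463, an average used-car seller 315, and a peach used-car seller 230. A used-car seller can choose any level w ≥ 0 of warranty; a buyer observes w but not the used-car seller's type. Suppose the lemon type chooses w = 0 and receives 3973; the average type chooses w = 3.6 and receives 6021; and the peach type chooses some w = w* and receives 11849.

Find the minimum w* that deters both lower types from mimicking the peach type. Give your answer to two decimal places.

Average type (on-path payoff 6021 − 315×3.6 = 4887) won't mimic when 4887 ≥ 11849 − 315·w*, i.e. w* ≥ 22.10.
Lemon type (on-path payoff 3973) won't mimic when 3973 ≥ 11849 − 463·w*, i.e. w* ≥ 17.01.
Both must hold, so w* = max(17.01, 22.10) = 22.10. The average type's constraint binds.

22.10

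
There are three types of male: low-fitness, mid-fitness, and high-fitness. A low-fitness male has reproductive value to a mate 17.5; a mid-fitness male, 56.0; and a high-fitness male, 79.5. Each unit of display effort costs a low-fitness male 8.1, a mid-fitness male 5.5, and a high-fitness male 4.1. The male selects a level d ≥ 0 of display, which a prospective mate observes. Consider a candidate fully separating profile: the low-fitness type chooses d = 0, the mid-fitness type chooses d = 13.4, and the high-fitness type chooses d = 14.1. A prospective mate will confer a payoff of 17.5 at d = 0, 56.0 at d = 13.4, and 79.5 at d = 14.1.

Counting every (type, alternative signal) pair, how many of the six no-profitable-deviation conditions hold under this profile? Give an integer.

Mid-fitness (own payoff 56.0 − 5.5×13.4 = -17.7): to d=0 gives 17.5 → profitable ✗; to d=14.1 gives 79.5 − 5.5×14.1 = 1.95 → profitable ✗.
High-fitness (own payoff 79.5 − 4.1×14.1 = 21.69): to d=0 gives 17.5 → no gain ✓; to d=13.4 gives 56.0 − 4.1×13.4 = 1.06 → no gain ✓.
Low-fitness (own payoff 17.5): to d=13.4 gives 56.0 − 8.1×13.4 = -52.54 → no gain ✓; to d=14.1 gives 79.5 − 8.1×14.1 = -34.71 → no gain ✓.
4 of the 6 constraints hold; not an equilibrium.

4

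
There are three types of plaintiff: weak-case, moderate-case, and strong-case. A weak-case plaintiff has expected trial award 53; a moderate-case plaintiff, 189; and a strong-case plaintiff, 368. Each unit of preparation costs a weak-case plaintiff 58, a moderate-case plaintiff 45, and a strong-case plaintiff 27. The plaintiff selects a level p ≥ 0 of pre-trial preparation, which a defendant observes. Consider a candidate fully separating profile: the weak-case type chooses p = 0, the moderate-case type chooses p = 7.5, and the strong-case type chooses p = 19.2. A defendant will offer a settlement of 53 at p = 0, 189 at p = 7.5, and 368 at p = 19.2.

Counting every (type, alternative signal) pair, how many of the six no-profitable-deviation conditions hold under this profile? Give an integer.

3

Strong-case (own payoff 368 − 27×19.2 = -150.4): to p=0 gives 53 → profitable ✗; to p=7.5 gives 189 − 27×7.5 = -13.5 → profitable ✗.
Moderate-case (own payoff 189 − 45×7.5 = -148.5): to p=0 gives 53 → profitable ✗; to p=19.2 gives 368 − 45×19.2 = -496 → no gain ✓.
Weak-case (own payoff 53): to p=7.5 gives 189 − 58×7.5 = -246 → no gain ✓; to p=19.2 gives 368 − 58×19.2 = -745.6 → no gain ✓.
3 of the 6 constraints hold; not an equilibrium.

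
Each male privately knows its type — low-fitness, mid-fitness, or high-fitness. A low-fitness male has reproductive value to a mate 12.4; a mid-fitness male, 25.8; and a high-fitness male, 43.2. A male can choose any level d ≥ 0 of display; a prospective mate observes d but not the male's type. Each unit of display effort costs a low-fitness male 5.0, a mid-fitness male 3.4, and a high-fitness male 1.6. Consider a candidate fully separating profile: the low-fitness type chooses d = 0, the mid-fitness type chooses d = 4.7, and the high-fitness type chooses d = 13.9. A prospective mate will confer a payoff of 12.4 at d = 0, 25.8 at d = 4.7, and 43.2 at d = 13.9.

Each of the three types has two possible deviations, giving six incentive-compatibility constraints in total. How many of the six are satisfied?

High-fitness (own payoff 43.2 − 1.6×13.9 = 20.96): to d=0 gives 12.4 → no gain ✓; to d=4.7 gives 25.8 − 1.6×4.7 = 18.28 → no gain ✓.
Mid-fitness (own payoff 25.8 − 3.4×4.7 = 9.82): to d=0 gives 12.4 → profitable ✗; to d=13.9 gives 43.2 − 3.4×13.9 = -4.06 → no gain ✓.
Low-fitness (own payoff 12.4): to d=4.7 gives 25.8 − 5.0×4.7 = 2.3 → no gain ✓; to d=13.9 gives 43.2 − 5.0×13.9 = -26.3 → no gain ✓.
5 of the 6 constraints hold; not an equilibrium.

5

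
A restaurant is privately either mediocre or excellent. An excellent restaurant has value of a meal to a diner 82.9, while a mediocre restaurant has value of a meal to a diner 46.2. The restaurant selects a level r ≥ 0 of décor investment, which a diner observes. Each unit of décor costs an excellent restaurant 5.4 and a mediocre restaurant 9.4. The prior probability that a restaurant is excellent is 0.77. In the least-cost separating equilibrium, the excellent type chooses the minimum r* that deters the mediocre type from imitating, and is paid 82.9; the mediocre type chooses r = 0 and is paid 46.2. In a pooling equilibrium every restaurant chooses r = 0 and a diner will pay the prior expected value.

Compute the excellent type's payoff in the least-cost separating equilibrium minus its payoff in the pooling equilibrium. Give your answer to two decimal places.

Least-cost separating signal: r* solves 46.2 = 82.9 − 9.4·r*, so r* = (82.9 − 46.2)/9.4 ≈ 3.9043.
Excellent type's separating payoff: 82.9 − 5.4 × r* = 82.9 − 5.4 × (82.9 − 46.2)/9.4 = 82.9 − 198.18/9.4 ≈ 61.8170.
Pooling payoff: 0.77 × 82.9 + 0.23 × 46.2 = 74.459.
Difference: 61.8170 − 74.459 = -12.642, i.e. -12.64 to two decimal places.
The excellent type would prefer the pooling outcome.

-12.64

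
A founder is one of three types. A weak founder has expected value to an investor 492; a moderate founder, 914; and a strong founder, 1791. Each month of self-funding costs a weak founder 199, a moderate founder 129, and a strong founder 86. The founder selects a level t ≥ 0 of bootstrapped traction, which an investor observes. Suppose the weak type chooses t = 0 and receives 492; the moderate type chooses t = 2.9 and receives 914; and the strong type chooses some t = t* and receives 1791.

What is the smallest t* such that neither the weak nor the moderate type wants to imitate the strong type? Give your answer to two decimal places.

Moderate type (on-path payoff 914 − 129×2.9 = 539.9) won't mimic when 539.9 ≥ 1791 − 129·t*, i.e. t* ≥ 9.70.
Weak type (on-path payoff 492) won't mimic when 492 ≥ 1791 − 199·t*, i.e. t* ≥ 6.53.
Both must hold, so t* = max(6.53, 9.70) = 9.70. The moderate type's constraint binds.

9.70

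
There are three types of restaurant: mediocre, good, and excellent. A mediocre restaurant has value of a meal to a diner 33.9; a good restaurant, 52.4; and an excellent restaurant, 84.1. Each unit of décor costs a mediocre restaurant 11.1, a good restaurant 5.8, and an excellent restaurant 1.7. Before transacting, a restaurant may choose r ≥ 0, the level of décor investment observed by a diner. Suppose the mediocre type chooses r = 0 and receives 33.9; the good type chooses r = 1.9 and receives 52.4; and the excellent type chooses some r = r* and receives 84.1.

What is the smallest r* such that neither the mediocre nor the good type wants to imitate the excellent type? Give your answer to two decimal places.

7.37

Good type (on-path payoff 52.4 − 5.8×1.9 = 41.38) won't mimic when 41.38 ≥ 84.1 − 5.8·r*, i.e. r* ≥ 7.37.
Mediocre type (on-path payoff 33.9) won't mimic when 33.9 ≥ 84.1 − 11.1·r*, i.e. r* ≥ 4.52.
Both must hold, so r* = max(4.52, 7.37) = 7.37. The good type's constraint binds.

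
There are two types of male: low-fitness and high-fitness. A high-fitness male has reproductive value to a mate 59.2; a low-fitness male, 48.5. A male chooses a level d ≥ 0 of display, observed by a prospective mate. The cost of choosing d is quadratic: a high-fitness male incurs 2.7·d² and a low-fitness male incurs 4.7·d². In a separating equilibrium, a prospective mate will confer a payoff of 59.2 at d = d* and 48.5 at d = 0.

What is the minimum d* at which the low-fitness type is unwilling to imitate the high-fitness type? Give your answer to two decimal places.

The low-fitness type at d = 0 receives 48.5; imitating at d* yields 59.2 − 4.7·d*².
Indifference: 48.5 = 59.2 − 4.7·d*², so d*² = (59.2 − 48.5) / 4.7 ≈ 2.2766.
d* = √2.2766 ≈ 1.51.

1.51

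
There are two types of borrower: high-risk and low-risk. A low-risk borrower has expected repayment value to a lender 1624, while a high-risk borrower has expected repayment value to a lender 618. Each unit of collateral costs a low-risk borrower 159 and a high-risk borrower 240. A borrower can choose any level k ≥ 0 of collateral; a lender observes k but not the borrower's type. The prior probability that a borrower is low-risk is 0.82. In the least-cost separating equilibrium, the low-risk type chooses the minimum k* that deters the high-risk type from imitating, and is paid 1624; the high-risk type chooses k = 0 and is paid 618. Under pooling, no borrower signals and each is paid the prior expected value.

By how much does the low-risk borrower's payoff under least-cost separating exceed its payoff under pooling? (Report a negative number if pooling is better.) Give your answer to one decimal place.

-485.4

Least-cost separating signal: k* solves 618 = 1624 − 240·k*, so k* = (1624 − 618)/240 ≈ 4.1917.
Low-risk type's separating payoff: 1624 − 159 × k* = 1624 − 159 × (1624 − 618)/240 = 1624 − 159954/240 = 957.525.
Pooling payoff: 0.82 × 1624 + 0.18 × 618 = 1442.92.
Difference: 957.525 − 1442.92 = -485.395, i.e. -485.4 to one decimal place.
The low-risk type would prefer the pooling outcome.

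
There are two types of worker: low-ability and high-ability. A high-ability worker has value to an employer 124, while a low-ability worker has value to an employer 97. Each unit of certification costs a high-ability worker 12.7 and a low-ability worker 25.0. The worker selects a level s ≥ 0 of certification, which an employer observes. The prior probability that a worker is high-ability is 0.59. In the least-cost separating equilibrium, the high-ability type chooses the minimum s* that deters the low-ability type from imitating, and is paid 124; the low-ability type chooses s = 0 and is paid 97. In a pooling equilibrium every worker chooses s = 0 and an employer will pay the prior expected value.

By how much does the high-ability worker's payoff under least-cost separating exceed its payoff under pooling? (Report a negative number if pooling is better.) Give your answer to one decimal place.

Least-cost separating signal: s* solves 97 = 124 − 25.0·s*, so s* = (124 − 97)/25.0 = 1.08.
High-ability type's separating payoff: 124 − 12.7 × s* = 124 − 12.7 × (124 − 97)/25.0 = 124 − 342.9/25.0 = 110.284.
Pooling payoff: 0.59 × 124 + 0.41 × 97 = 112.93.
Difference: 110.284 − 112.93 = -2.646, i.e. -2.6 to one decimal place.
The high-ability type would prefer the pooling outcome.

-2.6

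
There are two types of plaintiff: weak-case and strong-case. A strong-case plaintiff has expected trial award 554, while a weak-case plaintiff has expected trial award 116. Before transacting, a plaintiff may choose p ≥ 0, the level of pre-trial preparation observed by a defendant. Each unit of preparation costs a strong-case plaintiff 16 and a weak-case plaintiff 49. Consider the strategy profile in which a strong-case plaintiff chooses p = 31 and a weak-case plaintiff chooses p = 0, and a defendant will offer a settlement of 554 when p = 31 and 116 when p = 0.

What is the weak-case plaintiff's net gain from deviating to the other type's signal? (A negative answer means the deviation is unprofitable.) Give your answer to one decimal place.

-1081.0

Playing p = 0 the weak-case plaintiff receives 116.
Deviating to p = 31 brings payment 554 at cost 49 × 31 = 1519, netting -965.
Gain from deviating: -965 − 116 = -1081.0.
The gain is negative, so the weak-case type's incentive-compatibility constraint is satisfied.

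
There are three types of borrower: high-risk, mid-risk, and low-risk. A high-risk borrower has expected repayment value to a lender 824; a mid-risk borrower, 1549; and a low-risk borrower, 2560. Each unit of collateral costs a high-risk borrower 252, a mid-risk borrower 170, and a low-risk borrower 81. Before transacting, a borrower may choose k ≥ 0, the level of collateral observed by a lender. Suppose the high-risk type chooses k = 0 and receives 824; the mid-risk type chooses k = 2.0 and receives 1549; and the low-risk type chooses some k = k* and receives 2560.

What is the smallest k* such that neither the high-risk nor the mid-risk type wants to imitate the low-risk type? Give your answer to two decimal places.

Mid-risk type (on-path payoff 1549 − 170×2.0 = 1209) won't mimic when 1209 ≥ 2560 − 170·k*, i.e. k* ≥ 7.95.
High-risk type (on-path payoff 824) won't mimic when 824 ≥ 2560 − 252·k*, i.e. k* ≥ 6.89.
Both must hold, so k* = max(6.89, 7.95) = 7.95. The mid-risk type's constraint binds.

7.95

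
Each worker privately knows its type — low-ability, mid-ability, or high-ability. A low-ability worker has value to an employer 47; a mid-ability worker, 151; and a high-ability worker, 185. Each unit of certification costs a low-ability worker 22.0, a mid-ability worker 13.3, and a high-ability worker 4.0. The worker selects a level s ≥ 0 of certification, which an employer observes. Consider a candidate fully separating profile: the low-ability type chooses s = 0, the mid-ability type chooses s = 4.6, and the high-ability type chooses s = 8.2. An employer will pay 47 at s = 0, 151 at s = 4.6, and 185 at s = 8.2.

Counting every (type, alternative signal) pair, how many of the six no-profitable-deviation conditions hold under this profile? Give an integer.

Mid-ability (own payoff 151 − 13.3×4.6 = 89.82): to s=0 gives 47 → no gain ✓; to s=8.2 gives 185 − 13.3×8.2 = 75.94 → no gain ✓.
Low-ability (own payoff 47): to s=4.6 gives 151 − 22.0×4.6 = 49.8 → profitable ✗; to s=8.2 gives 185 − 22.0×8.2 = 4.6 → no gain ✓.
High-ability (own payoff 185 − 4.0×8.2 = 152.2): to s=0 gives 47 → no gain ✓; to s=4.6 gives 151 − 4.0×4.6 = 132.6 → no gain ✓.
5 of the 6 constraints hold; not an equilibrium.

5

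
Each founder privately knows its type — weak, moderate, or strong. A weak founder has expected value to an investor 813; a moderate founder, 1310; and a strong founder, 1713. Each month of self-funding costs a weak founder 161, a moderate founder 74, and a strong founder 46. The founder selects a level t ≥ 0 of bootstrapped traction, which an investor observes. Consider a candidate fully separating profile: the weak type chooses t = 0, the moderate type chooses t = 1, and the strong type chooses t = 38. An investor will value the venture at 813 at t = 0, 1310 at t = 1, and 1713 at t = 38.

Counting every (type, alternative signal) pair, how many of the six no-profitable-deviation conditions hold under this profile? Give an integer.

3

Weak (own payoff 813): to t=1 gives 1310 − 161×1 = 1149 → profitable ✗; to t=38 gives 1713 − 161×38 = -4405 → no gain ✓.
Strong (own payoff 1713 − 46×38 = -35): to t=0 gives 813 → profitable ✗; to t=1 gives 1310 − 46×1 = 1264 → profitable ✗.
Moderate (own payoff 1310 − 74×1 = 1236): to t=0 gives 813 → no gain ✓; to t=38 gives 1713 − 74×38 = -1099 → no gain ✓.
3 of the 6 constraints hold; not an equilibrium.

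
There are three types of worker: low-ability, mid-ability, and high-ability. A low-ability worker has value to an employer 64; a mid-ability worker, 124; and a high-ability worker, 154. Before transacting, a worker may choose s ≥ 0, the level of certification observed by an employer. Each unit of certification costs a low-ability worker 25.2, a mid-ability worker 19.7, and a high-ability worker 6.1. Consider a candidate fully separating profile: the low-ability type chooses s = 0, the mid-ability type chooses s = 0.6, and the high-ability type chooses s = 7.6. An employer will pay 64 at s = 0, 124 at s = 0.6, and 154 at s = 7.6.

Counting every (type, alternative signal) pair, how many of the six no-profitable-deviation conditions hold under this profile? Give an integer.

Low-ability (own payoff 64): to s=0.6 gives 124 − 25.2×0.6 = 108.88 → profitable ✗; to s=7.6 gives 154 − 25.2×7.6 = -37.52 → no gain ✓.
Mid-ability (own payoff 124 − 19.7×0.6 = 112.18): to s=0 gives 64 → no gain ✓; to s=7.6 gives 154 − 19.7×7.6 = 4.28 → no gain ✓.
High-ability (own payoff 154 − 6.1×7.6 = 107.64): to s=0 gives 64 → no gain ✓; to s=0.6 gives 124 − 6.1×0.6 = 120.34 → profitable ✗.
4 of the 6 constraints hold; not an equilibrium.

4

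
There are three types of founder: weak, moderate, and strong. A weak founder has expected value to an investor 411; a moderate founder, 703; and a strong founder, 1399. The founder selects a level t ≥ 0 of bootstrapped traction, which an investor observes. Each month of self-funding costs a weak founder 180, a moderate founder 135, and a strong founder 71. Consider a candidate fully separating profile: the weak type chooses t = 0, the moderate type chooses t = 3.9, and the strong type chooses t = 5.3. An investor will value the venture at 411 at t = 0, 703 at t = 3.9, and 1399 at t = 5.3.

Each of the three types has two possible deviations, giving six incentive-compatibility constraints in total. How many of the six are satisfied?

3

Strong (own payoff 1399 − 71×5.3 = 1022.7): to t=0 gives 411 → no gain ✓; to t=3.9 gives 703 − 71×3.9 = 426.1 → no gain ✓.
Moderate (own payoff 703 − 135×3.9 = 176.5): to t=0 gives 411 → profitable ✗; to t=5.3 gives 1399 − 135×5.3 = 683.5 → profitable ✗.
Weak (own payoff 411): to t=3.9 gives 703 − 180×3.9 = 1 → no gain ✓; to t=5.3 gives 1399 − 180×5.3 = 445 → profitable ✗.
3 of the 6 constraints hold; not an equilibrium.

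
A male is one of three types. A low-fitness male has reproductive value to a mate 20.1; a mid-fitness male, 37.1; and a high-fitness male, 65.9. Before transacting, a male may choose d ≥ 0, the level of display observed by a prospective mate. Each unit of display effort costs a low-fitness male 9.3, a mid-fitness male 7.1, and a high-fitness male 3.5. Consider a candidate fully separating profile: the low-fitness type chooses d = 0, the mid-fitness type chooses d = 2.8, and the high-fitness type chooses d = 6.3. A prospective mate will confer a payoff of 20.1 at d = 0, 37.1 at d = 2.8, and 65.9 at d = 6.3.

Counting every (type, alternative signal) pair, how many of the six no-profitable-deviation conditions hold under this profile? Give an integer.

Mid-fitness (own payoff 37.1 − 7.1×2.8 = 17.22): to d=0 gives 20.1 → profitable ✗; to d=6.3 gives 65.9 − 7.1×6.3 = 21.17 → profitable ✗.
Low-fitness (own payoff 20.1): to d=2.8 gives 37.1 − 9.3×2.8 = 11.06 → no gain ✓; to d=6.3 gives 65.9 − 9.3×6.3 = 7.31 → no gain ✓.
High-fitness (own payoff 65.9 − 3.5×6.3 = 43.85): to d=0 gives 20.1 → no gain ✓; to d=2.8 gives 37.1 − 3.5×2.8 = 27.3 → no gain ✓.
4 of the 6 constraints hold; not an equilibrium.

4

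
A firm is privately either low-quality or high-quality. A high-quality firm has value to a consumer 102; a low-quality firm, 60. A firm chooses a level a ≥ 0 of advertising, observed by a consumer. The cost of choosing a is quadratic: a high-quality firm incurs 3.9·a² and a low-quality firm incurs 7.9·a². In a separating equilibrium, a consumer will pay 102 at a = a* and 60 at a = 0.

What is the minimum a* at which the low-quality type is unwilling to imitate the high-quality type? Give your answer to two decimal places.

The low-quality type at a = 0 receives 60; imitating at a* yields 102 − 7.9·a*².
Indifference: 60 = 102 − 7.9·a*², so a*² = (102 − 60) / 7.9 ≈ 5.3165.
a* = √5.3165 ≈ 2.31.

2.31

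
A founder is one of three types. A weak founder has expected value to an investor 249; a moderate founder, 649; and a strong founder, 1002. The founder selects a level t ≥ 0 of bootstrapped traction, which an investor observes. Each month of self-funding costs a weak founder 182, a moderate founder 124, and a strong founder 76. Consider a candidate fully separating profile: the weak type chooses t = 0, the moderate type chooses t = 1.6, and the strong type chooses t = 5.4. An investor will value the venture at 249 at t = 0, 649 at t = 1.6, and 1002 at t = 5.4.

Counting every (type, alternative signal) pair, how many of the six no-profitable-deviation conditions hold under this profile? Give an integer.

Strong (own payoff 1002 − 76×5.4 = 591.6): to t=0 gives 249 → no gain ✓; to t=1.6 gives 649 − 76×1.6 = 527.4 → no gain ✓.
Weak (own payoff 249): to t=1.6 gives 649 − 182×1.6 = 357.8 → profitable ✗; to t=5.4 gives 1002 − 182×5.4 = 19.2 → no gain ✓.
Moderate (own payoff 649 − 124×1.6 = 450.6): to t=0 gives 249 → no gain ✓; to t=5.4 gives 1002 − 124×5.4 = 332.4 → no gain ✓.
5 of the 6 constraints hold; not an equilibrium.

5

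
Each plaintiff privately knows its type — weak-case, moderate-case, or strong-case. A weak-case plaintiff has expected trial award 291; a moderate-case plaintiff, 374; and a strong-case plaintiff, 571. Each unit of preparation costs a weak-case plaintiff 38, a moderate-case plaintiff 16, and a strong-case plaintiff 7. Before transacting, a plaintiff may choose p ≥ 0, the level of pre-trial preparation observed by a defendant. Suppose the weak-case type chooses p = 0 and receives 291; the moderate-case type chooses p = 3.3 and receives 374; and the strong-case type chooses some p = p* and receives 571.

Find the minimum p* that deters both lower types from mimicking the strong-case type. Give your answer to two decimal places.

Moderate-case type (on-path payoff 374 − 16×3.3 = 321.2) won't mimic when 321.2 ≥ 571 − 16·p*, i.e. p* ≥ 15.61.
Weak-case type (on-path payoff 291) won't mimic when 291 ≥ 571 − 38·p*, i.e. p* ≥ 7.37.
Both must hold, so p* = max(7.37, 15.61) = 15.61. The moderate-case type's constraint binds.

15.61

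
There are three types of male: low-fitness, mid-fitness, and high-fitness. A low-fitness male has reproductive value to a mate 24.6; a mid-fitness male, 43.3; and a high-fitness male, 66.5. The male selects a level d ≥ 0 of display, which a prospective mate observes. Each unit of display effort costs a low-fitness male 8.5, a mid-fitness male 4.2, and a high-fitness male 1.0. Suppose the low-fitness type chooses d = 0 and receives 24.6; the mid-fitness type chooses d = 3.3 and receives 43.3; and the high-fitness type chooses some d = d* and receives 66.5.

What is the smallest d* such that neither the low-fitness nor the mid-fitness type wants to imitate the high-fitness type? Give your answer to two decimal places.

8.82

Mid-fitness type (on-path payoff 43.3 − 4.2×3.3 = 29.44) won't mimic when 29.44 ≥ 66.5 − 4.2·d*, i.e. d* ≥ 8.82.
Low-fitness type (on-path payoff 24.6) won't mimic when 24.6 ≥ 66.5 − 8.5·d*, i.e. d* ≥ 4.93.
Both must hold, so d* = max(4.93, 8.82) = 8.82. The mid-fitness type's constraint binds.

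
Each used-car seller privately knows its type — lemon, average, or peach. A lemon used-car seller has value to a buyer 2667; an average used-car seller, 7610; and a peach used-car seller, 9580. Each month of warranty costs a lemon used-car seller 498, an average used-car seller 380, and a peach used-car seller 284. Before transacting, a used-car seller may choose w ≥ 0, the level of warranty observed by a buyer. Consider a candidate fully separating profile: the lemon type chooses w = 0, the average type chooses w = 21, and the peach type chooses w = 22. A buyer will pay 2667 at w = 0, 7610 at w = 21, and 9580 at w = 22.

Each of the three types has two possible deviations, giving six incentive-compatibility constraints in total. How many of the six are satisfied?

Average (own payoff 7610 − 380×21 = -370): to w=0 gives 2667 → profitable ✗; to w=22 gives 9580 − 380×22 = 1220 → profitable ✗.
Peach (own payoff 9580 − 284×22 = 3332): to w=0 gives 2667 → no gain ✓; to w=21 gives 7610 − 284×21 = 1646 → no gain ✓.
Lemon (own payoff 2667): to w=21 gives 7610 − 498×21 = -2848 → no gain ✓; to w=22 gives 9580 − 498×22 = -1376 → no gain ✓.
4 of the 6 constraints hold; not an equilibrium.

4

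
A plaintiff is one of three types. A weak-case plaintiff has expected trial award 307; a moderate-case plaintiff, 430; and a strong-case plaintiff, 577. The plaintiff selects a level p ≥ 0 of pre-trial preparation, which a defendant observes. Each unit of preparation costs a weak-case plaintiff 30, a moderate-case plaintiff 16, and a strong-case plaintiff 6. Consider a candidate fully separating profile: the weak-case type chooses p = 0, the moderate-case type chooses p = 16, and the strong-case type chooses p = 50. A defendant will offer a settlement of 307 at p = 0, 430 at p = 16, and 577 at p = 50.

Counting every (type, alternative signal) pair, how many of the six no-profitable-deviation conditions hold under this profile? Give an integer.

3

Weak-case (own payoff 307): to p=16 gives 430 − 30×16 = -50 → no gain ✓; to p=50 gives 577 − 30×50 = -923 → no gain ✓.
Moderate-case (own payoff 430 − 16×16 = 174): to p=0 gives 307 → profitable ✗; to p=50 gives 577 − 16×50 = -223 → no gain ✓.
Strong-case (own payoff 577 − 6×50 = 277): to p=0 gives 307 → profitable ✗; to p=16 gives 430 − 6×16 = 334 → profitable ✗.
3 of the 6 constraints hold; not an equilibrium.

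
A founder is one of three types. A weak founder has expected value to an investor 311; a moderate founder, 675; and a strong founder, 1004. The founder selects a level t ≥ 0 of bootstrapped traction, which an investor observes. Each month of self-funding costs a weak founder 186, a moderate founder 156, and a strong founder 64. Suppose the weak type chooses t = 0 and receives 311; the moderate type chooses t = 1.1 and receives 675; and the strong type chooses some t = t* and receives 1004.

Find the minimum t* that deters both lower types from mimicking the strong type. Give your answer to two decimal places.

Weak type (on-path payoff 311) won't mimic when 311 ≥ 1004 − 186·t*, i.e. t* ≥ 3.73.
Moderate type (on-path payoff 675 − 156×1.1 = 503.4) won't mimic when 503.4 ≥ 1004 − 156·t*, i.e. t* ≥ 3.21.
Both must hold, so t* = max(3.73, 3.21) = 3.73. The weak type's constraint binds.

3.73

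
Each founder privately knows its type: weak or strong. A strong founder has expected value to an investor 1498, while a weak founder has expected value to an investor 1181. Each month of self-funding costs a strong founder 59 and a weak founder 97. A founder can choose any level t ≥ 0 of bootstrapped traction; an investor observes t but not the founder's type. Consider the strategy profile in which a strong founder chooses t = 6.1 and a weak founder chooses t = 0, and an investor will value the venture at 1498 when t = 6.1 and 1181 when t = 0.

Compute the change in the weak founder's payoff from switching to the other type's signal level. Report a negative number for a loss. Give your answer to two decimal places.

-274.70

Playing t = 0 the weak founder receives 1181.
Deviating to t = 6.1 brings payment 1498 at cost 97 × 6.1 = 591.7, netting 906.3.
Gain from deviating: 906.3 − 1181 = -274.70.
The gain is negative, so the weak type's incentive-compatibility constraint is satisfied.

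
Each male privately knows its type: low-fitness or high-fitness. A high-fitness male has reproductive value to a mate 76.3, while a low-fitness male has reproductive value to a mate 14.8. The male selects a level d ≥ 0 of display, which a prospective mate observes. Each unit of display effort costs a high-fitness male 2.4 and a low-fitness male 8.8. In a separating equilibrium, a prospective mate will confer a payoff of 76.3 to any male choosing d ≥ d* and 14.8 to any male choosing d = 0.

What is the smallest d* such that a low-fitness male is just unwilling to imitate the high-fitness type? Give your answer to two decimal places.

6.99

A low-fitness male choosing d = 0 receives 14.8.
Imitating at d* instead would pay 76.3 at cost 8.8·d*, netting 76.3 − 8.8·d*.
Indifference: 14.8 = 76.3 − 8.8·d*, so d* = (76.3 − 14.8) / 8.8 ≈ 6.99.
This is the low-fitness type's binding incentive-compatibility constraint; any d ≥ 6.99 sustains separation on that side.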